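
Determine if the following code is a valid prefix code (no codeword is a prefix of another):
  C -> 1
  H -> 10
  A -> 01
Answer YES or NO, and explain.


Checking each pair (does one codeword prefix another?):
  C='1' vs H='10': prefix -- VIOLATION

NO -- this is NOT a valid prefix code. C (1) is a prefix of H (10).


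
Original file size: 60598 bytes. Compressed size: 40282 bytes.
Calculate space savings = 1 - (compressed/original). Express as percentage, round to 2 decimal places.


ratio = compressed/original = 40282/60598 = 0.664741
savings = 1 - ratio = 1 - 0.664741 = 0.335259
as a percentage: 0.335259 * 100 = 33.53%

Space savings = 1 - 40282/60598 = 33.53%


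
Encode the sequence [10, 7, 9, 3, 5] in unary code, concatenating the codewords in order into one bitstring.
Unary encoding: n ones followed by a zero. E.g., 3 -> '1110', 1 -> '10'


Encode each number as n ones followed by a terminating 0:
  10 -> 11111111110 (11 bits)
  7 -> 11111110 (8 bits)
  9 -> 1111111110 (10 bits)
  3 -> 1110 (4 bits)
  5 -> 111110 (6 bits)
Total length = 11 + 8 + 10 + 4 + 6 = 39 bits.

Unary([10, 7, 9, 3, 5]) = 111111111101111111011111111101110111110 (39 bits)


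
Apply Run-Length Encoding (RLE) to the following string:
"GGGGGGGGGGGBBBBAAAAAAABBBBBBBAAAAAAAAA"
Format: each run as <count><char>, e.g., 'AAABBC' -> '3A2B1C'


Scanning runs left to right:
  i=0: run of 'G' x 11 -> '11G'
  i=11: run of 'B' x 4 -> '4B'
  i=15: run of 'A' x 7 -> '7A'
  i=22: run of 'B' x 7 -> '7B'
  i=29: run of 'A' x 9 -> '9A'

RLE = 11G4B7A7B9A


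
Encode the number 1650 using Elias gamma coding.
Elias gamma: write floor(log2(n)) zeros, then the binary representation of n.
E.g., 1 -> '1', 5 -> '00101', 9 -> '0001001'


num_bits = floor(log2(1650)) + 1 = 11
leading_zeros = num_bits - 1 = 10
binary(1650) = 11001110010

Elias gamma(1650) = '0000000000' + '11001110010' = 000000000011001110010 (21 bits)


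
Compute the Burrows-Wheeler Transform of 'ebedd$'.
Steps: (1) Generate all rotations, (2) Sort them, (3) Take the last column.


Rotations (sorted):
  0: $ebedd -> last char: d
  1: bedd$e -> last char: e
  2: d$ebed -> last char: d
  3: dd$ebe -> last char: e
  4: ebedd$ -> last char: $
  5: edd$eb -> last char: b


BWT = dede$b


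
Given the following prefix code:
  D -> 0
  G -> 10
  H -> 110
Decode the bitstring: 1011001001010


Decoding step by step:
Bits 10 -> G
Bits 110 -> H
Bits 0 -> D
Bits 10 -> G
Bits 0 -> D
Bits 10 -> G
Bits 10 -> G


Decoded message: GHDGDGG


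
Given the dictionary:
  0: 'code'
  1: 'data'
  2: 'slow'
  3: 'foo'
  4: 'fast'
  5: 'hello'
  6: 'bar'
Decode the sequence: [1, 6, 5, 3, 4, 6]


Look up each index in the dictionary:
  1 -> 'data'
  6 -> 'bar'
  5 -> 'hello'
  3 -> 'foo'
  4 -> 'fast'
  6 -> 'bar'

Decoded: "data bar hello foo fast bar"


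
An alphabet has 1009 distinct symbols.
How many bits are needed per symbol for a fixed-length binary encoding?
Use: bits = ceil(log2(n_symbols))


log2(1009) = 9.9787
Bracket: 2^9 = 512 < 1009 <= 2^10 = 1024
So ceil(log2(1009)) = 10

bits = ceil(log2(1009)) = ceil(9.9787) = 10 bits


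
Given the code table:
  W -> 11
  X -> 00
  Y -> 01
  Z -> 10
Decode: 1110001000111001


Decoding:
11 -> W
10 -> Z
00 -> X
10 -> Z
00 -> X
11 -> W
10 -> Z
01 -> Y


Result: WZXZXWZY


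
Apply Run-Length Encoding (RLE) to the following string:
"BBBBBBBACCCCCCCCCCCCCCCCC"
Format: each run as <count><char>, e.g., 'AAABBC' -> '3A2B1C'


Scanning runs left to right:
  i=0: run of 'B' x 7 -> '7B'
  i=7: run of 'A' x 1 -> '1A'
  i=8: run of 'C' x 17 -> '17C'

RLE = 7B1A17C


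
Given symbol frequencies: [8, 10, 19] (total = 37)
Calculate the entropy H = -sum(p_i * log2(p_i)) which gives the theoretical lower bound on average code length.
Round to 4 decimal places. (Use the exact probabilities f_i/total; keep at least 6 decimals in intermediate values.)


Per-symbol terms -p_i * log2(p_i) with p_i = f_i/37:
  p = 8/37 = 0.216216: log2(p) = -2.209453, -p*log2(p) = 0.477720
  p = 10/37 = 0.270270: log2(p) = -1.887525, -p*log2(p) = 0.510142
  p = 19/37 = 0.513514: log2(p) = -0.961526, -p*log2(p) = 0.493757
H = 0.477720 + 0.510142 + 0.493757 = 1.481619

H = 1.4816 bits/symbol


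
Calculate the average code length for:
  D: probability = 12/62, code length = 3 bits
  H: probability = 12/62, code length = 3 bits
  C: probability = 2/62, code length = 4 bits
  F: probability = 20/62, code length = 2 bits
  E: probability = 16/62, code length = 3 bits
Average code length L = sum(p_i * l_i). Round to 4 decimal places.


Weighted contributions p_i * l_i:
  D: (12/62) * 3 = 36/62
  H: (12/62) * 3 = 36/62
  C: (2/62) * 4 = 8/62
  F: (20/62) * 2 = 40/62
  E: (16/62) * 3 = 48/62
Sum = (36 + 36 + 8 + 40 + 48)/62 = 168/62

L = 168/62 = 2.7097 bits/symbol


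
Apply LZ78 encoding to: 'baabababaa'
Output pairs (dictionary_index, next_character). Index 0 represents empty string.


LZ78 encoding steps:
Dictionary: {0: ''}
Step 1: w='' (idx 0), next='b' -> output (0, 'b'), add 'b' as idx 1
Step 2: w='' (idx 0), next='a' -> output (0, 'a'), add 'a' as idx 2
Step 3: w='a' (idx 2), next='b' -> output (2, 'b'), add 'ab' as idx 3
Step 4: w='ab' (idx 3), next='a' -> output (3, 'a'), add 'aba' as idx 4
Step 5: w='b' (idx 1), next='a' -> output (1, 'a'), add 'ba' as idx 5
Step 6: w='a' (idx 2), end of input -> output (2, '')


Encoded: [(0, 'b'), (0, 'a'), (2, 'b'), (3, 'a'), (1, 'a'), (2, '')]


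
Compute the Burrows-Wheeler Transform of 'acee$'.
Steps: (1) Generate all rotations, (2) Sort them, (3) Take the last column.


Rotations (sorted):
  0: $acee -> last char: e
  1: acee$ -> last char: $
  2: cee$a -> last char: a
  3: e$ace -> last char: e
  4: ee$ac -> last char: c


BWT = e$aec


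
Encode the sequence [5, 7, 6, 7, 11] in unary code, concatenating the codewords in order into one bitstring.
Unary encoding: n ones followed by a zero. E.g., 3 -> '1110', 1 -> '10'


Encode each number as n ones followed by a terminating 0:
  5 -> 111110 (6 bits)
  7 -> 11111110 (8 bits)
  6 -> 1111110 (7 bits)
  7 -> 11111110 (8 bits)
  11 -> 111111111110 (12 bits)
Total length = 6 + 8 + 7 + 8 + 12 = 41 bits.

Unary([5, 7, 6, 7, 11]) = 11111011111110111111011111110111111111110 (41 bits)


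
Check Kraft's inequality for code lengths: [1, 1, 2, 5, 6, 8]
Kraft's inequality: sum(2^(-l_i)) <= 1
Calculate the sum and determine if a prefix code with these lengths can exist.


Sum = 2^(-1) + 2^(-1) + 2^(-2) + 2^(-5) + 2^(-6) + 2^(-8)
    = 0.5 + 0.5 + 0.25 + 0.03125 + 0.015625 + 0.00390625
    = 333/256 = 1.30078125
Since 1.30078125 > 1, Kraft's inequality is NOT satisfied.
A prefix code with these lengths CANNOT exist.

Kraft sum = 1.30078125. Not satisfied.


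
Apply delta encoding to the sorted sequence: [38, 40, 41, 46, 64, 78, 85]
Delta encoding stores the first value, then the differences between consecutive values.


First value: 38
Deltas:
  40 - 38 = 2
  41 - 40 = 1
  46 - 41 = 5
  64 - 46 = 18
  78 - 64 = 14
  85 - 78 = 7


Delta encoded: [38, 2, 1, 5, 18, 14, 7]


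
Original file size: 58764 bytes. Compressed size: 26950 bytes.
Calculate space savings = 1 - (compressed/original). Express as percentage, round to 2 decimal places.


ratio = compressed/original = 26950/58764 = 0.458614
savings = 1 - ratio = 1 - 0.458614 = 0.541386
as a percentage: 0.541386 * 100 = 54.14%

Space savings = 1 - 26950/58764 = 54.14%


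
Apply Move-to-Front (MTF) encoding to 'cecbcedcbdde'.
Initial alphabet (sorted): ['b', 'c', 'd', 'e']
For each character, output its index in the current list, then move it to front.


MTF encoding:
'c': index 1 in ['b', 'c', 'd', 'e'] -> ['c', 'b', 'd', 'e']
'e': index 3 in ['c', 'b', 'd', 'e'] -> ['e', 'c', 'b', 'd']
'c': index 1 in ['e', 'c', 'b', 'd'] -> ['c', 'e', 'b', 'd']
'b': index 2 in ['c', 'e', 'b', 'd'] -> ['b', 'c', 'e', 'd']
'c': index 1 in ['b', 'c', 'e', 'd'] -> ['c', 'b', 'e', 'd']
'e': index 2 in ['c', 'b', 'e', 'd'] -> ['e', 'c', 'b', 'd']
'd': index 3 in ['e', 'c', 'b', 'd'] -> ['d', 'e', 'c', 'b']
'c': index 2 in ['d', 'e', 'c', 'b'] -> ['c', 'd', 'e', 'b']
'b': index 3 in ['c', 'd', 'e', 'b'] -> ['b', 'c', 'd', 'e']
'd': index 2 in ['b', 'c', 'd', 'e'] -> ['d', 'b', 'c', 'e']
'd': index 0 in ['d', 'b', 'c', 'e'] -> ['d', 'b', 'c', 'e']
'e': index 3 in ['d', 'b', 'c', 'e'] -> ['e', 'd', 'b', 'c']


Output: [1, 3, 1, 2, 1, 2, 3, 2, 3, 2, 0, 3]


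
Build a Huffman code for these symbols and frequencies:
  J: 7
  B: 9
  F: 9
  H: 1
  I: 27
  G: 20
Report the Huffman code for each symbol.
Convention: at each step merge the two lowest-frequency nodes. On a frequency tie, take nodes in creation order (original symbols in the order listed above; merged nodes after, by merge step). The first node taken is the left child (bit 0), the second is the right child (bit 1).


Huffman tree construction:
Step 1: Merge H(1) + J(7) = 8
Step 2: Merge (H+J)(8) + B(9) = 17
Step 3: Merge F(9) + ((H+J)+B)(17) = 26
Step 4: Merge G(20) + (F+((H+J)+B))(26) = 46
Step 5: Merge I(27) + (G+(F+((H+J)+B)))(46) = 73
Read each symbol's code off the tree from the root (left child = 0, right child = 1).

Codes:
  J: 11101 (length 5)
  B: 1111 (length 4)
  F: 110 (length 3)
  H: 11100 (length 5)
  I: 0 (length 1)
  G: 10 (length 2)
Average code length: 170/73 = 2.3288 bits/symbol


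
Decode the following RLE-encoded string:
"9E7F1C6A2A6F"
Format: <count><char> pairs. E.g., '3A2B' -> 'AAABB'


Expanding each <count><char> pair:
  9E -> 'EEEEEEEEE'
  7F -> 'FFFFFFF'
  1C -> 'C'
  6A -> 'AAAAAA'
  2A -> 'AA'
  6F -> 'FFFFFF'

Decoded = EEEEEEEEEFFFFFFFCAAAAAAAAFFFFFF


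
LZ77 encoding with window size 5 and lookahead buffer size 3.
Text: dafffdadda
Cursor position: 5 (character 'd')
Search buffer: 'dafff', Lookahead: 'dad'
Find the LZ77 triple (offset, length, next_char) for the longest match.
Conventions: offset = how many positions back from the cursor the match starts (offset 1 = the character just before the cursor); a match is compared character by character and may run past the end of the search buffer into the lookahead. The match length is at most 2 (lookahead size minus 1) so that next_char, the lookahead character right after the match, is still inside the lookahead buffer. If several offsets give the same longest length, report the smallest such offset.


Try each offset into the search buffer:
  offset=1 (pos 4, char 'f'): match length 0
  offset=2 (pos 3, char 'f'): match length 0
  offset=3 (pos 2, char 'f'): match length 0
  offset=4 (pos 1, char 'a'): match length 0
  offset=5 (pos 0, char 'd'): match length 2
Longest match has length 2 at offset 5.
next_char = character at position 5 + 2 = 7 -> 'd'

Best match: offset=5, length=2 (matching 'da' starting at position 0)
LZ77 triple: (5, 2, 'd')


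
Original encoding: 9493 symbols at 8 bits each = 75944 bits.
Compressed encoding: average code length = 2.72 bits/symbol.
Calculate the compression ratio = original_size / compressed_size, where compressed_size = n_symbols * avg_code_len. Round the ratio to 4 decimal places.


original_size = n_symbols * orig_bits = 9493 * 8 = 75944 bits
compressed_size = n_symbols * avg_code_len = 9493 * 2.72 = 25820.96 bits
ratio = original_size / compressed_size = 75944 / 25820.96 = 2.9412

Compression ratio = 2.9412


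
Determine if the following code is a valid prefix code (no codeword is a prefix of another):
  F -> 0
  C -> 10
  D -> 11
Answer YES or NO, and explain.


Checking each pair (does one codeword prefix another?):
  F='0' vs C='10': no prefix
  F='0' vs D='11': no prefix
  C='10' vs F='0': no prefix
  C='10' vs D='11': no prefix
  D='11' vs F='0': no prefix
  D='11' vs C='10': no prefix
No violation found over all pairs.

YES -- this is a valid prefix code. No codeword is a prefix of any other codeword.


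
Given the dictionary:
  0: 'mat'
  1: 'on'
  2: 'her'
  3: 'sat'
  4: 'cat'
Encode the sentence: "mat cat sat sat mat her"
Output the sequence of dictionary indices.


Look up each word in the dictionary:
  'mat' -> 0
  'cat' -> 4
  'sat' -> 3
  'sat' -> 3
  'mat' -> 0
  'her' -> 2

Encoded: [0, 4, 3, 3, 0, 2]


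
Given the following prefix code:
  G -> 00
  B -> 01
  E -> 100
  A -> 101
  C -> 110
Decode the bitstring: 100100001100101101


Decoding step by step:
Bits 100 -> E
Bits 100 -> E
Bits 00 -> G
Bits 110 -> C
Bits 01 -> B
Bits 01 -> B
Bits 101 -> A


Decoded message: EEGCBBA


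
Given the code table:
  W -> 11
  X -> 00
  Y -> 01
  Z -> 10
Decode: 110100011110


Decoding:
11 -> W
01 -> Y
00 -> X
01 -> Y
11 -> W
10 -> Z


Result: WYXYWZ


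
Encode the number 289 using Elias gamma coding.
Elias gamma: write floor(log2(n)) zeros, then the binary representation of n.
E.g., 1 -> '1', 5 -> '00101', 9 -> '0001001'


num_bits = floor(log2(289)) + 1 = 9
leading_zeros = num_bits - 1 = 8
binary(289) = 100100001

Elias gamma(289) = '00000000' + '100100001' = 00000000100100001 (17 bits)


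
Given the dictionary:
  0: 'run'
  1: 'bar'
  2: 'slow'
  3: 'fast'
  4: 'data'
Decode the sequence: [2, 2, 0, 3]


Look up each index in the dictionary:
  2 -> 'slow'
  2 -> 'slow'
  0 -> 'run'
  3 -> 'fast'

Decoded: "slow slow run fast"


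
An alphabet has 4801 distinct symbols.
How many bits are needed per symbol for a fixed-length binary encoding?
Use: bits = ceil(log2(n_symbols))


log2(4801) = 12.2291
Bracket: 2^12 = 4096 < 4801 <= 2^13 = 8192
So ceil(log2(4801)) = 13

bits = ceil(log2(4801)) = ceil(12.2291) = 13 bits


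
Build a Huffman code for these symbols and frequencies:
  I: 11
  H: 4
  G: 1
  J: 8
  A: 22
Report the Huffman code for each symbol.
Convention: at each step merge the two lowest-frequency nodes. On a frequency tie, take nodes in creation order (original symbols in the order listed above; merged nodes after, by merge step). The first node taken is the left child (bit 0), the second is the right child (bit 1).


Huffman tree construction:
Step 1: Merge G(1) + H(4) = 5
Step 2: Merge (G+H)(5) + J(8) = 13
Step 3: Merge I(11) + ((G+H)+J)(13) = 24
Step 4: Merge A(22) + (I+((G+H)+J))(24) = 46
Read each symbol's code off the tree from the root (left child = 0, right child = 1).

Codes:
  I: 10 (length 2)
  H: 1101 (length 4)
  G: 1100 (length 4)
  J: 111 (length 3)
  A: 0 (length 1)
Average code length: 88/46 = 1.9130 bits/symbol


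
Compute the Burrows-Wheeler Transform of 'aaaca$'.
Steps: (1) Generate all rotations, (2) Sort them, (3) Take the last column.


Rotations (sorted):
  0: $aaaca -> last char: a
  1: a$aaac -> last char: c
  2: aaaca$ -> last char: $
  3: aaca$a -> last char: a
  4: aca$aa -> last char: a
  5: ca$aaa -> last char: a


BWT = ac$aaa


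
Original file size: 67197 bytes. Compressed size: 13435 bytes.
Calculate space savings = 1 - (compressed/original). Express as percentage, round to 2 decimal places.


ratio = compressed/original = 13435/67197 = 0.199935
savings = 1 - ratio = 1 - 0.199935 = 0.800065
as a percentage: 0.800065 * 100 = 80.01%

Space savings = 1 - 13435/67197 = 80.01%


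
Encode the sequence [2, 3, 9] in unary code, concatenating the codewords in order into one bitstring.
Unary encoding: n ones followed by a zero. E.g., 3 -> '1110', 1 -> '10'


Encode each number as n ones followed by a terminating 0:
  2 -> 110 (3 bits)
  3 -> 1110 (4 bits)
  9 -> 1111111110 (10 bits)
Total length = 3 + 4 + 10 = 17 bits.

Unary([2, 3, 9]) = 11011101111111110 (17 bits)


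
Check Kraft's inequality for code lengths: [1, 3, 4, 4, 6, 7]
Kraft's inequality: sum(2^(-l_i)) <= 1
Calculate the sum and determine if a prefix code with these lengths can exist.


Sum = 2^(-1) + 2^(-3) + 2^(-4) + 2^(-4) + 2^(-6) + 2^(-7)
    = 0.5 + 0.125 + 0.0625 + 0.0625 + 0.015625 + 0.0078125
    = 99/128 = 0.7734375
Since 0.7734375 <= 1, Kraft's inequality IS satisfied.
A prefix code with these lengths CAN exist.

Kraft sum = 0.7734375. Satisfied.


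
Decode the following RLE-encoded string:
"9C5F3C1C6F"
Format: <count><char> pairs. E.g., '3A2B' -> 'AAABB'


Expanding each <count><char> pair:
  9C -> 'CCCCCCCCC'
  5F -> 'FFFFF'
  3C -> 'CCC'
  1C -> 'C'
  6F -> 'FFFFFF'

Decoded = CCCCCCCCCFFFFFCCCCFFFFFF


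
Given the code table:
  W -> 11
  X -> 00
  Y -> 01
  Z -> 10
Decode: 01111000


Decoding:
01 -> Y
11 -> W
10 -> Z
00 -> X


Result: YWZX


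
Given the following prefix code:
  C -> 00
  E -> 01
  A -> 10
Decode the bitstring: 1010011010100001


Decoding step by step:
Bits 10 -> A
Bits 10 -> A
Bits 01 -> E
Bits 10 -> A
Bits 10 -> A
Bits 10 -> A
Bits 00 -> C
Bits 01 -> E


Decoded message: AAEAAACE


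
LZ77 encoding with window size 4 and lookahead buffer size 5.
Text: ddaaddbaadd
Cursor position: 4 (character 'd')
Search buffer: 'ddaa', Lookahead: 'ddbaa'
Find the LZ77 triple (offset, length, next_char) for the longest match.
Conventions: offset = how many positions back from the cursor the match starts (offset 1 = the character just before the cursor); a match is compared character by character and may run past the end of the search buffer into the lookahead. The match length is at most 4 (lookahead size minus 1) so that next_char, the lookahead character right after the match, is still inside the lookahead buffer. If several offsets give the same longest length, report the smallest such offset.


Try each offset into the search buffer:
  offset=1 (pos 3, char 'a'): match length 0
  offset=2 (pos 2, char 'a'): match length 0
  offset=3 (pos 1, char 'd'): match length 1
  offset=4 (pos 0, char 'd'): match length 2
Longest match has length 2 at offset 4.
next_char = character at position 4 + 2 = 6 -> 'b'

Best match: offset=4, length=2 (matching 'dd' starting at position 0)
LZ77 triple: (4, 2, 'b')


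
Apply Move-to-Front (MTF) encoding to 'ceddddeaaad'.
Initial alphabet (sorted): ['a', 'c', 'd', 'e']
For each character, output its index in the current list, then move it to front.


MTF encoding:
'c': index 1 in ['a', 'c', 'd', 'e'] -> ['c', 'a', 'd', 'e']
'e': index 3 in ['c', 'a', 'd', 'e'] -> ['e', 'c', 'a', 'd']
'd': index 3 in ['e', 'c', 'a', 'd'] -> ['d', 'e', 'c', 'a']
'd': index 0 in ['d', 'e', 'c', 'a'] -> ['d', 'e', 'c', 'a']
'd': index 0 in ['d', 'e', 'c', 'a'] -> ['d', 'e', 'c', 'a']
'd': index 0 in ['d', 'e', 'c', 'a'] -> ['d', 'e', 'c', 'a']
'e': index 1 in ['d', 'e', 'c', 'a'] -> ['e', 'd', 'c', 'a']
'a': index 3 in ['e', 'd', 'c', 'a'] -> ['a', 'e', 'd', 'c']
'a': index 0 in ['a', 'e', 'd', 'c'] -> ['a', 'e', 'd', 'c']
'a': index 0 in ['a', 'e', 'd', 'c'] -> ['a', 'e', 'd', 'c']
'd': index 2 in ['a', 'e', 'd', 'c'] -> ['d', 'a', 'e', 'c']


Output: [1, 3, 3, 0, 0, 0, 1, 3, 0, 0, 2]


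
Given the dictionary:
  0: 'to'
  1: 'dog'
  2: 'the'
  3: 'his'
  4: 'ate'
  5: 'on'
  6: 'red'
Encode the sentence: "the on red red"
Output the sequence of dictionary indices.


Look up each word in the dictionary:
  'the' -> 2
  'on' -> 5
  'red' -> 6
  'red' -> 6

Encoded: [2, 5, 6, 6]


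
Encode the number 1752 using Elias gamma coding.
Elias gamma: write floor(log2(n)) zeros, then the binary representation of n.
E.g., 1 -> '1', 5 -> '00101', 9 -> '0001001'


num_bits = floor(log2(1752)) + 1 = 11
leading_zeros = num_bits - 1 = 10
binary(1752) = 11011011000

Elias gamma(1752) = '0000000000' + '11011011000' = 000000000011011011000 (21 bits)


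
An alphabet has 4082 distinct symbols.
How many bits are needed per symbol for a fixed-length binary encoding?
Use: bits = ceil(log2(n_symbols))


log2(4082) = 11.9951
Bracket: 2^11 = 2048 < 4082 <= 2^12 = 4096
So ceil(log2(4082)) = 12

bits = ceil(log2(4082)) = ceil(11.9951) = 12 bits


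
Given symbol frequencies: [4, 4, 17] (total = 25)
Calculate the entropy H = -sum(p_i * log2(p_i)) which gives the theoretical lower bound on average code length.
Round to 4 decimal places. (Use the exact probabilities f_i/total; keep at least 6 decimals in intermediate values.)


Per-symbol terms -p_i * log2(p_i) with p_i = f_i/25:
  p = 4/25 = 0.160000: log2(p) = -2.643856, -p*log2(p) = 0.423017
  p = 4/25 = 0.160000: log2(p) = -2.643856, -p*log2(p) = 0.423017
  p = 17/25 = 0.680000: log2(p) = -0.556393, -p*log2(p) = 0.378347
H = 0.423017 + 0.423017 + 0.378347 = 1.224381

H = 1.2244 bits/symbol


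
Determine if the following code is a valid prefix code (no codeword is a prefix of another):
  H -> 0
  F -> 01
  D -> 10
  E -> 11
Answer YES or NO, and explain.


Checking each pair (does one codeword prefix another?):
  H='0' vs F='01': prefix -- VIOLATION

NO -- this is NOT a valid prefix code. H (0) is a prefix of F (01).


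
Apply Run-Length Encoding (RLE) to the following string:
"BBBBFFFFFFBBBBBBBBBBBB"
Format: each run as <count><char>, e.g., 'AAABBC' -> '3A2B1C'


Scanning runs left to right:
  i=0: run of 'B' x 4 -> '4B'
  i=4: run of 'F' x 6 -> '6F'
  i=10: run of 'B' x 12 -> '12B'

RLE = 4B6F12B


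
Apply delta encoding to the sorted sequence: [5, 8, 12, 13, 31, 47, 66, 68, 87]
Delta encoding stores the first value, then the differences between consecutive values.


First value: 5
Deltas:
  8 - 5 = 3
  12 - 8 = 4
  13 - 12 = 1
  31 - 13 = 18
  47 - 31 = 16
  66 - 47 = 19
  68 - 66 = 2
  87 - 68 = 19


Delta encoded: [5, 3, 4, 1, 18, 16, 19, 2, 19]


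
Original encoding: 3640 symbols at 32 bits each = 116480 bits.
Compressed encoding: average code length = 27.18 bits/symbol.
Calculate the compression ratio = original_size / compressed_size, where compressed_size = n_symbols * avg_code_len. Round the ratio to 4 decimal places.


original_size = n_symbols * orig_bits = 3640 * 32 = 116480 bits
compressed_size = n_symbols * avg_code_len = 3640 * 27.18 = 98935.2 bits
ratio = original_size / compressed_size = 116480 / 98935.2 = 1.1773

Compression ratio = 1.1773


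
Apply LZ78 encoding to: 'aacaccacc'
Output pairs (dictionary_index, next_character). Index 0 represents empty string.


LZ78 encoding steps:
Dictionary: {0: ''}
Step 1: w='' (idx 0), next='a' -> output (0, 'a'), add 'a' as idx 1
Step 2: w='a' (idx 1), next='c' -> output (1, 'c'), add 'ac' as idx 2
Step 3: w='ac' (idx 2), next='c' -> output (2, 'c'), add 'acc' as idx 3
Step 4: w='acc' (idx 3), end of input -> output (3, '')


Encoded: [(0, 'a'), (1, 'c'), (2, 'c'), (3, '')]


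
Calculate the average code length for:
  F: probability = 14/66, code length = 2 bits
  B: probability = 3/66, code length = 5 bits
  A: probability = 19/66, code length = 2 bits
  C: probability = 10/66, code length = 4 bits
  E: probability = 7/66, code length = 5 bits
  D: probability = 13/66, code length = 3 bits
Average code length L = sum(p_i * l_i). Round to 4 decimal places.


Weighted contributions p_i * l_i:
  F: (14/66) * 2 = 28/66
  B: (3/66) * 5 = 15/66
  A: (19/66) * 2 = 38/66
  C: (10/66) * 4 = 40/66
  E: (7/66) * 5 = 35/66
  D: (13/66) * 3 = 39/66
Sum = (28 + 15 + 38 + 40 + 35 + 39)/66 = 195/66

L = 195/66 = 2.9545 bits/symbol


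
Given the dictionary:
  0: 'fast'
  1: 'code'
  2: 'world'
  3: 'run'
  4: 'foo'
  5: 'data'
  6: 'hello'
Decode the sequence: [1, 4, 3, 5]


Look up each index in the dictionary:
  1 -> 'code'
  4 -> 'foo'
  3 -> 'run'
  5 -> 'data'

Decoded: "code foo run data"


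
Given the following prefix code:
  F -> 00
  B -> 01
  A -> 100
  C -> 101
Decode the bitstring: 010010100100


Decoding step by step:
Bits 01 -> B
Bits 00 -> F
Bits 101 -> C
Bits 00 -> F
Bits 100 -> A


Decoded message: BFCFA


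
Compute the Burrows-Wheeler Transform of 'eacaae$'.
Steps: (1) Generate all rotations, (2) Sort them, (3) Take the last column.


Rotations (sorted):
  0: $eacaae -> last char: e
  1: aae$eac -> last char: c
  2: acaae$e -> last char: e
  3: ae$eaca -> last char: a
  4: caae$ea -> last char: a
  5: e$eacaa -> last char: a
  6: eacaae$ -> last char: $


BWT = eceaaa$


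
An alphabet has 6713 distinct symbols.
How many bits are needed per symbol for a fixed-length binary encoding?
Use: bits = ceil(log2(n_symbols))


log2(6713) = 12.7127
Bracket: 2^12 = 4096 < 6713 <= 2^13 = 8192
So ceil(log2(6713)) = 13

bits = ceil(log2(6713)) = ceil(12.7127) = 13 bits


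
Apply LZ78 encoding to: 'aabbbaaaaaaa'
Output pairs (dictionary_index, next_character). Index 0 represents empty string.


LZ78 encoding steps:
Dictionary: {0: ''}
Step 1: w='' (idx 0), next='a' -> output (0, 'a'), add 'a' as idx 1
Step 2: w='a' (idx 1), next='b' -> output (1, 'b'), add 'ab' as idx 2
Step 3: w='' (idx 0), next='b' -> output (0, 'b'), add 'b' as idx 3
Step 4: w='b' (idx 3), next='a' -> output (3, 'a'), add 'ba' as idx 4
Step 5: w='a' (idx 1), next='a' -> output (1, 'a'), add 'aa' as idx 5
Step 6: w='aa' (idx 5), next='a' -> output (5, 'a'), add 'aaa' as idx 6
Step 7: w='a' (idx 1), end of input -> output (1, '')


Encoded: [(0, 'a'), (1, 'b'), (0, 'b'), (3, 'a'), (1, 'a'), (5, 'a'), (1, '')]


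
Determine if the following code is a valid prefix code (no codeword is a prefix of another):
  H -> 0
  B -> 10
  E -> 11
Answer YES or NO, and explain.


Checking each pair (does one codeword prefix another?):
  H='0' vs B='10': no prefix
  H='0' vs E='11': no prefix
  B='10' vs H='0': no prefix
  B='10' vs E='11': no prefix
  E='11' vs H='0': no prefix
  E='11' vs B='10': no prefix
No violation found over all pairs.

YES -- this is a valid prefix code. No codeword is a prefix of any other codeword.


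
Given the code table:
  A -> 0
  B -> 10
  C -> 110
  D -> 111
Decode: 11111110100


Decoding:
111 -> D
111 -> D
10 -> B
10 -> B
0 -> A


Result: DDBBA


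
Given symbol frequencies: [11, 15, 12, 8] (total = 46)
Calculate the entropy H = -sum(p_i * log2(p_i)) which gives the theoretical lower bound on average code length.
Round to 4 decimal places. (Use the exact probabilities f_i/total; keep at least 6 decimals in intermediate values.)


Per-symbol terms -p_i * log2(p_i) with p_i = f_i/46:
  p = 11/46 = 0.239130: log2(p) = -2.064130, -p*log2(p) = 0.493596
  p = 15/46 = 0.326087: log2(p) = -1.616671, -p*log2(p) = 0.527175
  p = 12/46 = 0.260870: log2(p) = -1.938599, -p*log2(p) = 0.505722
  p = 8/46 = 0.173913: log2(p) = -2.523562, -p*log2(p) = 0.438880
H = 0.493596 + 0.527175 + 0.505722 + 0.438880 = 1.965373

H = 1.9654 bits/symbol


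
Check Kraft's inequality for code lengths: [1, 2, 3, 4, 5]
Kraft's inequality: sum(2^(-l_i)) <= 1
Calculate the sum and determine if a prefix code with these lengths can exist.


Sum = 2^(-1) + 2^(-2) + 2^(-3) + 2^(-4) + 2^(-5)
    = 0.5 + 0.25 + 0.125 + 0.0625 + 0.03125
    = 31/32 = 0.96875
Since 0.96875 <= 1, Kraft's inequality IS satisfied.
A prefix code with these lengths CAN exist.

Kraft sum = 0.96875. Satisfied.


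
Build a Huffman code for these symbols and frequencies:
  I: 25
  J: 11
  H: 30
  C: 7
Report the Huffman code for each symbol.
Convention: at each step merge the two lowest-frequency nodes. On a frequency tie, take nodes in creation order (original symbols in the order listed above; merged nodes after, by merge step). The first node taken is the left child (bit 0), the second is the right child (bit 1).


Huffman tree construction:
Step 1: Merge C(7) + J(11) = 18
Step 2: Merge (C+J)(18) + I(25) = 43
Step 3: Merge H(30) + ((C+J)+I)(43) = 73
Read each symbol's code off the tree from the root (left child = 0, right child = 1).

Codes:
  I: 11 (length 2)
  J: 101 (length 3)
  H: 0 (length 1)
  C: 100 (length 3)
Average code length: 134/73 = 1.8356 bits/symbol


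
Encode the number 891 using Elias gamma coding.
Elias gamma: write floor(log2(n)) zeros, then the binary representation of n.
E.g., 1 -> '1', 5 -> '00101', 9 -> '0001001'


num_bits = floor(log2(891)) + 1 = 10
leading_zeros = num_bits - 1 = 9
binary(891) = 1101111011

Elias gamma(891) = '000000000' + '1101111011' = 0000000001101111011 (19 bits)


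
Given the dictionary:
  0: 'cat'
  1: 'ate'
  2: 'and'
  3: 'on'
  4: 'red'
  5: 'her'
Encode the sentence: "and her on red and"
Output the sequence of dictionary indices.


Look up each word in the dictionary:
  'and' -> 2
  'her' -> 5
  'on' -> 3
  'red' -> 4
  'and' -> 2

Encoded: [2, 5, 3, 4, 2]


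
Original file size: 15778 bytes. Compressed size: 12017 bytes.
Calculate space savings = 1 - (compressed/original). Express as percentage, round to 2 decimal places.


ratio = compressed/original = 12017/15778 = 0.76163
savings = 1 - ratio = 1 - 0.76163 = 0.23837
as a percentage: 0.23837 * 100 = 23.84%

Space savings = 1 - 12017/15778 = 23.84%


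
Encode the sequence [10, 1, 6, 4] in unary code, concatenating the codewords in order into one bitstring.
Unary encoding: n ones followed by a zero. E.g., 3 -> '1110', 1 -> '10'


Encode each number as n ones followed by a terminating 0:
  10 -> 11111111110 (11 bits)
  1 -> 10 (2 bits)
  6 -> 1111110 (7 bits)
  4 -> 11110 (5 bits)
Total length = 11 + 2 + 7 + 5 = 25 bits.

Unary([10, 1, 6, 4]) = 1111111111010111111011110 (25 bits)


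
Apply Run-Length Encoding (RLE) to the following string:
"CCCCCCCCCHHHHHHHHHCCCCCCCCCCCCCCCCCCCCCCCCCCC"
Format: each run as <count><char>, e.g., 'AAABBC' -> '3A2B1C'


Scanning runs left to right:
  i=0: run of 'C' x 9 -> '9C'
  i=9: run of 'H' x 9 -> '9H'
  i=18: run of 'C' x 27 -> '27C'

RLE = 9C9H27C


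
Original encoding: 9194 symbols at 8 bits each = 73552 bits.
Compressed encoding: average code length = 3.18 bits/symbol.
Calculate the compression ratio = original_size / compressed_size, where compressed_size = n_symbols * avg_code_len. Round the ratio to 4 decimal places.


original_size = n_symbols * orig_bits = 9194 * 8 = 73552 bits
compressed_size = n_symbols * avg_code_len = 9194 * 3.18 = 29236.92 bits
ratio = original_size / compressed_size = 73552 / 29236.92 = 2.5157

Compression ratio = 2.5157


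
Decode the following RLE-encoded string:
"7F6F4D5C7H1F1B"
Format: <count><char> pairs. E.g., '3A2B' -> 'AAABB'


Expanding each <count><char> pair:
  7F -> 'FFFFFFF'
  6F -> 'FFFFFF'
  4D -> 'DDDD'
  5C -> 'CCCCC'
  7H -> 'HHHHHHH'
  1F -> 'F'
  1B -> 'B'

Decoded = FFFFFFFFFFFFFDDDDCCCCCHHHHHHHFB


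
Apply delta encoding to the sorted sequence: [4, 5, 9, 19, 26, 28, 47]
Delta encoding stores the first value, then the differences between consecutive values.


First value: 4
Deltas:
  5 - 4 = 1
  9 - 5 = 4
  19 - 9 = 10
  26 - 19 = 7
  28 - 26 = 2
  47 - 28 = 19


Delta encoded: [4, 1, 4, 10, 7, 2, 19]


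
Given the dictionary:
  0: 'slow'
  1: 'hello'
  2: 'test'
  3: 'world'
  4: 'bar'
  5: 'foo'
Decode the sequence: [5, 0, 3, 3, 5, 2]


Look up each index in the dictionary:
  5 -> 'foo'
  0 -> 'slow'
  3 -> 'world'
  3 -> 'world'
  5 -> 'foo'
  2 -> 'test'

Decoded: "foo slow world world foo test"


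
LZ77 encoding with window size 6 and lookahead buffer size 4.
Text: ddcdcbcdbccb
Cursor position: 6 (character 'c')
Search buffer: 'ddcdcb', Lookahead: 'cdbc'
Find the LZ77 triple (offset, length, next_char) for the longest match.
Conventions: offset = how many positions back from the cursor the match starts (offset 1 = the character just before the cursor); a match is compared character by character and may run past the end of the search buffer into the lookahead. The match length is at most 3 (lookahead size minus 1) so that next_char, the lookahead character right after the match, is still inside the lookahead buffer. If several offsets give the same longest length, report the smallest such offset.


Try each offset into the search buffer:
  offset=1 (pos 5, char 'b'): match length 0
  offset=2 (pos 4, char 'c'): match length 1
  offset=3 (pos 3, char 'd'): match length 0
  offset=4 (pos 2, char 'c'): match length 2
  offset=5 (pos 1, char 'd'): match length 0
  offset=6 (pos 0, char 'd'): match length 0
Longest match has length 2 at offset 4.
next_char = character at position 6 + 2 = 8 -> 'b'

Best match: offset=4, length=2 (matching 'cd' starting at position 2)
LZ77 triple: (4, 2, 'b')


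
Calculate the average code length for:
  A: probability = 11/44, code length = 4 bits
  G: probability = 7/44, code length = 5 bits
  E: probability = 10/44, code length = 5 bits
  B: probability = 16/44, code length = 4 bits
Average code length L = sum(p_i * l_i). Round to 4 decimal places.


Weighted contributions p_i * l_i:
  A: (11/44) * 4 = 44/44
  G: (7/44) * 5 = 35/44
  E: (10/44) * 5 = 50/44
  B: (16/44) * 4 = 64/44
Sum = (44 + 35 + 50 + 64)/44 = 193/44

L = 193/44 = 4.3864 bits/symbol


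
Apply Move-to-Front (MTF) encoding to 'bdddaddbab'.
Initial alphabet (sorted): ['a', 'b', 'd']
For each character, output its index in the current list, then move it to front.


MTF encoding:
'b': index 1 in ['a', 'b', 'd'] -> ['b', 'a', 'd']
'd': index 2 in ['b', 'a', 'd'] -> ['d', 'b', 'a']
'd': index 0 in ['d', 'b', 'a'] -> ['d', 'b', 'a']
'd': index 0 in ['d', 'b', 'a'] -> ['d', 'b', 'a']
'a': index 2 in ['d', 'b', 'a'] -> ['a', 'd', 'b']
'd': index 1 in ['a', 'd', 'b'] -> ['d', 'a', 'b']
'd': index 0 in ['d', 'a', 'b'] -> ['d', 'a', 'b']
'b': index 2 in ['d', 'a', 'b'] -> ['b', 'd', 'a']
'a': index 2 in ['b', 'd', 'a'] -> ['a', 'b', 'd']
'b': index 1 in ['a', 'b', 'd'] -> ['b', 'a', 'd']


Output: [1, 2, 0, 0, 2, 1, 0, 2, 2, 1]


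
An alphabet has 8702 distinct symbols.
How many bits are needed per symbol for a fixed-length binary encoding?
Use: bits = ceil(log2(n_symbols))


log2(8702) = 13.0871
Bracket: 2^13 = 8192 < 8702 <= 2^14 = 16384
So ceil(log2(8702)) = 14

bits = ceil(log2(8702)) = ceil(13.0871) = 14 bits


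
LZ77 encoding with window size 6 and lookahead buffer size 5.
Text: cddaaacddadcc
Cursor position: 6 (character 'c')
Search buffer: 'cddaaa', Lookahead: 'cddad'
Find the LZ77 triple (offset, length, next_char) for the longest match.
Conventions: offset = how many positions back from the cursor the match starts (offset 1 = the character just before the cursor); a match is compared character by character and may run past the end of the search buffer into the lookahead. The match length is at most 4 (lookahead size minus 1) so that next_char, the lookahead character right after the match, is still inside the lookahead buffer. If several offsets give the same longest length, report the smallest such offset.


Try each offset into the search buffer:
  offset=1 (pos 5, char 'a'): match length 0
  offset=2 (pos 4, char 'a'): match length 0
  offset=3 (pos 3, char 'a'): match length 0
  offset=4 (pos 2, char 'd'): match length 0
  offset=5 (pos 1, char 'd'): match length 0
  offset=6 (pos 0, char 'c'): match length 4
Longest match has length 4 at offset 6.
next_char = character at position 6 + 4 = 10 -> 'd'

Best match: offset=6, length=4 (matching 'cdda' starting at position 0)
LZ77 triple: (6, 4, 'd')


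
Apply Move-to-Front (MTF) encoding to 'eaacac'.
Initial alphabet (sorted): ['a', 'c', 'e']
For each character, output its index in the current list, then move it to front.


MTF encoding:
'e': index 2 in ['a', 'c', 'e'] -> ['e', 'a', 'c']
'a': index 1 in ['e', 'a', 'c'] -> ['a', 'e', 'c']
'a': index 0 in ['a', 'e', 'c'] -> ['a', 'e', 'c']
'c': index 2 in ['a', 'e', 'c'] -> ['c', 'a', 'e']
'a': index 1 in ['c', 'a', 'e'] -> ['a', 'c', 'e']
'c': index 1 in ['a', 'c', 'e'] -> ['c', 'a', 'e']


Output: [2, 1, 0, 2, 1, 1]


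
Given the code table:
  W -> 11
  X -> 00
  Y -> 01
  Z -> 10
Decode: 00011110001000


Decoding:
00 -> X
01 -> Y
11 -> W
10 -> Z
00 -> X
10 -> Z
00 -> X


Result: XYWZXZX


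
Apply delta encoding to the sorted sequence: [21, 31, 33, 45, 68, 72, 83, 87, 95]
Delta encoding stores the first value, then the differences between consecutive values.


First value: 21
Deltas:
  31 - 21 = 10
  33 - 31 = 2
  45 - 33 = 12
  68 - 45 = 23
  72 - 68 = 4
  83 - 72 = 11
  87 - 83 = 4
  95 - 87 = 8


Delta encoded: [21, 10, 2, 12, 23, 4, 11, 4, 8]


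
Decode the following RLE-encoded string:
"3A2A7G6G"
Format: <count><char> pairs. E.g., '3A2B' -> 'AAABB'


Expanding each <count><char> pair:
  3A -> 'AAA'
  2A -> 'AA'
  7G -> 'GGGGGGG'
  6G -> 'GGGGGG'

Decoded = AAAAAGGGGGGGGGGGGG


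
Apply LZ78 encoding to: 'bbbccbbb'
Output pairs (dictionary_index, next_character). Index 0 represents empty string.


LZ78 encoding steps:
Dictionary: {0: ''}
Step 1: w='' (idx 0), next='b' -> output (0, 'b'), add 'b' as idx 1
Step 2: w='b' (idx 1), next='b' -> output (1, 'b'), add 'bb' as idx 2
Step 3: w='' (idx 0), next='c' -> output (0, 'c'), add 'c' as idx 3
Step 4: w='c' (idx 3), next='b' -> output (3, 'b'), add 'cb' as idx 4
Step 5: w='bb' (idx 2), end of input -> output (2, '')


Encoded: [(0, 'b'), (1, 'b'), (0, 'c'), (3, 'b'), (2, '')]


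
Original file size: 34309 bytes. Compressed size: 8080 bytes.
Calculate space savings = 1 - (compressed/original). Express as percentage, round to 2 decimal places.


ratio = compressed/original = 8080/34309 = 0.235507
savings = 1 - ratio = 1 - 0.235507 = 0.764493
as a percentage: 0.764493 * 100 = 76.45%

Space savings = 1 - 8080/34309 = 76.45%


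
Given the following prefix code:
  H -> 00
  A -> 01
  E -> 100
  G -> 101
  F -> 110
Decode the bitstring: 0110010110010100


Decoding step by step:
Bits 01 -> A
Bits 100 -> E
Bits 101 -> G
Bits 100 -> E
Bits 101 -> G
Bits 00 -> H


Decoded message: AEGEGH


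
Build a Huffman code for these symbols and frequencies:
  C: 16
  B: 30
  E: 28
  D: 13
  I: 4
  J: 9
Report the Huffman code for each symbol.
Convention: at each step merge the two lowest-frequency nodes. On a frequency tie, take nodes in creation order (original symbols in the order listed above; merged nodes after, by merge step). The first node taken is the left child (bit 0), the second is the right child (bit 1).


Huffman tree construction:
Step 1: Merge I(4) + J(9) = 13
Step 2: Merge D(13) + (I+J)(13) = 26
Step 3: Merge C(16) + (D+(I+J))(26) = 42
Step 4: Merge E(28) + B(30) = 58
Step 5: Merge (C+(D+(I+J)))(42) + (E+B)(58) = 100
Read each symbol's code off the tree from the root (left child = 0, right child = 1).

Codes:
  C: 00 (length 2)
  B: 11 (length 2)
  E: 10 (length 2)
  D: 010 (length 3)
  I: 0110 (length 4)
  J: 0111 (length 4)
Average code length: 239/100 = 2.3900 bits/symbol


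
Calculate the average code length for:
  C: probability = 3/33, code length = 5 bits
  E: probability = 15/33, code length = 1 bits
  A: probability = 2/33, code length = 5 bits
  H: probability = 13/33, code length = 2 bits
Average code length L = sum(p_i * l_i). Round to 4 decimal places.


Weighted contributions p_i * l_i:
  C: (3/33) * 5 = 15/33
  E: (15/33) * 1 = 15/33
  A: (2/33) * 5 = 10/33
  H: (13/33) * 2 = 26/33
Sum = (15 + 15 + 10 + 26)/33 = 66/33

L = 66/33 = 2.0000 bits/symbol


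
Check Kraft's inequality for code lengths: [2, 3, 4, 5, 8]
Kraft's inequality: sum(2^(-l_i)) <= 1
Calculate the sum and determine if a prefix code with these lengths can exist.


Sum = 2^(-2) + 2^(-3) + 2^(-4) + 2^(-5) + 2^(-8)
    = 0.25 + 0.125 + 0.0625 + 0.03125 + 0.00390625
    = 121/256 = 0.47265625
Since 0.47265625 <= 1, Kraft's inequality IS satisfied.
A prefix code with these lengths CAN exist.

Kraft sum = 0.47265625. Satisfied.


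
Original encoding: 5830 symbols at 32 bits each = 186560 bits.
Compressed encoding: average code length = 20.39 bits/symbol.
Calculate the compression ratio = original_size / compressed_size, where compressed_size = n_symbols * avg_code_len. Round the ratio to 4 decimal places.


original_size = n_symbols * orig_bits = 5830 * 32 = 186560 bits
compressed_size = n_symbols * avg_code_len = 5830 * 20.39 = 118873.7 bits
ratio = original_size / compressed_size = 186560 / 118873.7 = 1.5694

Compression ratio = 1.5694


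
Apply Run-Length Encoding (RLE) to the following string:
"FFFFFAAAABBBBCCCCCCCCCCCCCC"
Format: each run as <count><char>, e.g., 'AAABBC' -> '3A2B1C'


Scanning runs left to right:
  i=0: run of 'F' x 5 -> '5F'
  i=5: run of 'A' x 4 -> '4A'
  i=9: run of 'B' x 4 -> '4B'
  i=13: run of 'C' x 14 -> '14C'

RLE = 5F4A4B14C


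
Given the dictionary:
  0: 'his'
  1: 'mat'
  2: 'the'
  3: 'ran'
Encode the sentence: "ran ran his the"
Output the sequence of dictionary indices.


Look up each word in the dictionary:
  'ran' -> 3
  'ran' -> 3
  'his' -> 0
  'the' -> 2

Encoded: [3, 3, 0, 2]


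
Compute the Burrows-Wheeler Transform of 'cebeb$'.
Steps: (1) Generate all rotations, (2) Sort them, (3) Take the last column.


Rotations (sorted):
  0: $cebeb -> last char: b
  1: b$cebe -> last char: e
  2: beb$ce -> last char: e
  3: cebeb$ -> last char: $
  4: eb$ceb -> last char: b
  5: ebeb$c -> last char: c


BWT = bee$bc
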